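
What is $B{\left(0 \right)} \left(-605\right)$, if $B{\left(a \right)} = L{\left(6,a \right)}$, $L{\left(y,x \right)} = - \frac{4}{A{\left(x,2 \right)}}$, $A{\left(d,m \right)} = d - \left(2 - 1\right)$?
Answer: $-2420$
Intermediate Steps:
$A{\left(d,m \right)} = -1 + d$ ($A{\left(d,m \right)} = d - 1 = -1 + d$)
$L{\left(y,x \right)} = - \frac{4}{-1 + x}$
$B{\left(a \right)} = - \frac{4}{-1 + a}$
$B{\left(0 \right)} \left(-605\right) = - \frac{4}{-1 + 0} \left(-605\right) = - \frac{4}{-1} \left(-605\right) = \left(-4\right) \left(-1\right) \left(-605\right) = 4 \left(-605\right) = -2420$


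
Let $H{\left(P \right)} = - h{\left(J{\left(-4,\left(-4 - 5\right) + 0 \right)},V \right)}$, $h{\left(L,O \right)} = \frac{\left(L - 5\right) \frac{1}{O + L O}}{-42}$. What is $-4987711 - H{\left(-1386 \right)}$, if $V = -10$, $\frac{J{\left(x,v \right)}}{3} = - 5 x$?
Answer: $- \frac{25557031153}{5124} \approx -4.9877 \cdot 10^{6}$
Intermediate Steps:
$J{\left(x,v \right)} = - 15 x$ ($J{\left(x,v \right)} = 3 \left(- 5 x\right) = - 15 x$)
$h{\left(L,O \right)} = - \frac{-5 + L}{42 \left(O + L O\right)}$ ($h{\left(L,O \right)} = \frac{-5 + L}{O + L O} \left(- \frac{1}{42}\right) = - \frac{-5 + L}{42 \left(O + L O\right)}$)
$H{\left(P \right)} = - \frac{11}{5124}$ ($H{\left(P \right)} = - \frac{5 - \left(-15\right) \left(-4\right)}{42 \left(-10\right) \left(1 - -60\right)} = - \frac{\left(-1\right) \left(5 - 60\right)}{42 \cdot 10 \left(1 + 60\right)} = - \frac{\left(-1\right) \left(5 - 60\right)}{42 \cdot 10 \cdot 61} = - \frac{\left(-1\right) \left(-55\right)}{42 \cdot 10 \cdot 61} = \left(-1\right) \frac{11}{5124} = - \frac{11}{5124}$)
$-4987711 - H{\left(-1386 \right)} = -4987711 - - \frac{11}{5124} = -4987711 + \frac{11}{5124} = - \frac{25557031153}{5124}$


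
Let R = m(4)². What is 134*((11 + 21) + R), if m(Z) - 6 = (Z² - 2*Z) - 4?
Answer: 17688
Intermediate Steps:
m(Z) = 2 + Z² - 2*Z (m(Z) = 6 + ((Z² - 2*Z) - 4) = 6 + (-4 + Z² - 2*Z) = 2 + Z² - 2*Z)
R = 100 (R = (2 + 4² - 2*4)² = (2 + 16 - 8)² = 10² = 100)
134*((11 + 21) + R) = 134*((11 + 21) + 100) = 134*(32 + 100) = 134*132 = 17688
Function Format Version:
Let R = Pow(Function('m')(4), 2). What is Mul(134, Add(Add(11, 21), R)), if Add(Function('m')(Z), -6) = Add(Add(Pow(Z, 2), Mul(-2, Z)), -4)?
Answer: 17688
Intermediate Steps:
Function('m')(Z) = Add(2, Pow(Z, 2), Mul(-2, Z)) (Function('m')(Z) = Add(6, Add(Add(Pow(Z, 2), Mul(-2, Z)), -4)) = Add(6, Add(-4, Pow(Z, 2), Mul(-2, Z))) = Add(2, Pow(Z, 2), Mul(-2, Z)))
R = 100 (R = Pow(Add(2, Pow(4, 2), Mul(-2, 4)), 2) = Pow(Add(2, 16, -8), 2) = Pow(10, 2) = 100)
Mul(134, Add(Add(11, 21), R)) = Mul(134, Add(Add(11, 21), 100)) = Mul(134, Add(32, 100)) = Mul(134, 132) = 17688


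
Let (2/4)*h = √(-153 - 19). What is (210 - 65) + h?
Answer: 145 + 4*I*√43 ≈ 145.0 + 26.23*I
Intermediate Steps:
h = 4*I*√43 (h = 2*√(-153 - 19) = 2*√(-172) = 2*(2*I*√43) = 4*I*√43 ≈ 26.23*I)
(210 - 65) + h = (210 - 65) + 4*I*√43 = 145 + 4*I*√43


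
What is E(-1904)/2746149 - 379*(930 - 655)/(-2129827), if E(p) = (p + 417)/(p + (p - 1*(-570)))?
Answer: 132396434564957/2705498080398582 ≈ 0.048936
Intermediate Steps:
E(p) = (417 + p)/(570 + 2*p) (E(p) = (417 + p)/(p + (p + 570)) = (417 + p)/(p + (570 + p)) = (417 + p)/(570 + 2*p))
E(-1904)/2746149 - 379*(930 - 655)/(-2129827) = ((417 - 1904)/(2*(285 - 1904)))/2746149 - 379*(930 - 655)/(-2129827) = ((½)*(-1487)/(-1619))*(1/2746149) - 379*275*(-1/2129827) = ((½)*(-1/1619)*(-1487))*(1/2746149) - 104225*(-1/2129827) = (1487/3238)*(1/2746149) + 104225/2129827 = 1487/8892030462 + 104225/2129827 = 132396434564957/2705498080398582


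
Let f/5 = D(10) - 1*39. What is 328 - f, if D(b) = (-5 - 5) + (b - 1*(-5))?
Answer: 498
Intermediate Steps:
D(b) = -5 + b (D(b) = -10 + (b + 5) = -10 + (5 + b) = -5 + b)
f = -170 (f = 5*((-5 + 10) - 1*39) = 5*(5 - 39) = 5*(-34) = -170)
328 - f = 328 - 1*(-170) = 328 + 170 = 498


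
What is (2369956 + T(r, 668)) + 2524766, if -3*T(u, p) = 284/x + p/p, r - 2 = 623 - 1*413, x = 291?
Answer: 4273091731/873 ≈ 4.8947e+6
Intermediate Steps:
r = 212 (r = 2 + (623 - 1*413) = 2 + (623 - 413) = 2 + 210 = 212)
T(u, p) = -575/873 (T(u, p) = -(284/291 + p/p)/3 = -(284*(1/291) + 1)/3 = -(284/291 + 1)/3 = -⅓*575/291 = -575/873)
(2369956 + T(r, 668)) + 2524766 = (2369956 - 575/873) + 2524766 = 2068971013/873 + 2524766 = 4273091731/873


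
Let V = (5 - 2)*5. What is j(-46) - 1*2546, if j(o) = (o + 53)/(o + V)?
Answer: -78933/31 ≈ -2546.2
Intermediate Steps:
V = 15 (V = 3*5 = 15)
j(o) = (53 + o)/(15 + o) (j(o) = (o + 53)/(o + 15) = (53 + o)/(15 + o))
j(-46) - 1*2546 = (53 - 46)/(15 - 46) - 1*2546 = 7/(-31) - 2546 = -1/31*7 - 2546 = -7/31 - 2546 = -78933/31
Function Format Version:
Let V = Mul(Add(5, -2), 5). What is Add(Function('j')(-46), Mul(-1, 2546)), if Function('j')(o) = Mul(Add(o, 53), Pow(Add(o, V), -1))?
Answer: Rational(-78933, 31) ≈ -2546.2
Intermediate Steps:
V = 15 (V = Mul(3, 5) = 15)
Function('j')(o) = Mul(Pow(Add(15, o), -1), Add(53, o)) (Function('j')(o) = Mul(Add(o, 53), Pow(Add(o, 15), -1)) = Mul(Add(53, o), Pow(Add(15, o), -1)) = Mul(Pow(Add(15, o), -1), Add(53, o)))
Add(Function('j')(-46), Mul(-1, 2546)) = Add(Mul(Pow(Add(15, -46), -1), Add(53, -46)), Mul(-1, 2546)) = Add(Mul(Pow(-31, -1), 7), -2546) = Add(Mul(Rational(-1, 31), 7), -2546) = Add(Rational(-7, 31), -2546) = Rational(-78933, 31)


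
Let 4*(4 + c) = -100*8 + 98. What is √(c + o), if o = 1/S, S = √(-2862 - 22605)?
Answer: √(-465671887902 - 101868*I*√25467)/50934 ≈ 0.00023386 - 13.398*I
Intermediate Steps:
S = I*√25467 (S = √(-25467) = I*√25467 ≈ 159.58*I)
c = -359/2 (c = -4 + (-100*8 + 98)/4 = -4 + (-800 + 98)/4 = -4 + (¼)*(-702) = -4 - 351/2 = -359/2 ≈ -179.50)
o = -I*√25467/25467 (o = 1/(I*√25467) = -I*√25467/25467 ≈ -0.0062663*I)
√(c + o) = √(-359/2 - I*√25467/25467)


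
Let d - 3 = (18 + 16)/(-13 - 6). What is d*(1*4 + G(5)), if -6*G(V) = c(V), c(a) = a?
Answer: 23/6 ≈ 3.8333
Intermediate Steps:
G(V) = -V/6
d = 23/19 (d = 3 + (18 + 16)/(-13 - 6) = 3 + 34/(-19) = 3 + 34*(-1/19) = 3 - 34/19 = 23/19 ≈ 1.2105)
d*(1*4 + G(5)) = 23*(1*4 - ⅙*5)/19 = 23*(4 - ⅚)/19 = (23/19)*(19/6) = 23/6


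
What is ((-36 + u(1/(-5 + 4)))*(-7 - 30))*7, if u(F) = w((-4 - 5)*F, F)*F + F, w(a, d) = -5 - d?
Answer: 8547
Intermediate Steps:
u(F) = F + F*(-5 - F) (u(F) = (-5 - F)*F + F = F*(-5 - F) + F = F + F*(-5 - F))
((-36 + u(1/(-5 + 4)))*(-7 - 30))*7 = ((-36 - (4 + 1/(-5 + 4))/(-5 + 4))*(-7 - 30))*7 = ((-36 - 1*(4 + 1/(-1))/(-1))*(-37))*7 = ((-36 - 1*(-1)*(4 - 1))*(-37))*7 = ((-36 - 1*(-1)*3)*(-37))*7 = ((-36 + 3)*(-37))*7 = -33*(-37)*7 = 1221*7 = 8547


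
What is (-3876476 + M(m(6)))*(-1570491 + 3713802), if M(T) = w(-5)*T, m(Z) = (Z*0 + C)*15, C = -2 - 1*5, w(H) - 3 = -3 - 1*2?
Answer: -8308043556726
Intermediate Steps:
w(H) = -2 (w(H) = 3 + (-3 - 1*2) = 3 + (-3 - 2) = 3 - 5 = -2)
C = -7 (C = -2 - 5 = -7)
m(Z) = -105 (m(Z) = (Z*0 - 7)*15 = (0 - 7)*15 = -7*15 = -105)
M(T) = -2*T
(-3876476 + M(m(6)))*(-1570491 + 3713802) = (-3876476 - 2*(-105))*(-1570491 + 3713802) = (-3876476 + 210)*2143311 = -3876266*2143311 = -8308043556726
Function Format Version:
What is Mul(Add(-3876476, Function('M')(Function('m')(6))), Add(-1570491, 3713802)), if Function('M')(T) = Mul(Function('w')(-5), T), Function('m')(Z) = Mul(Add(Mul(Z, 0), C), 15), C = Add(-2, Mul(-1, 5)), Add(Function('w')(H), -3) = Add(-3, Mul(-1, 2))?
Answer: -8308043556726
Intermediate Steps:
Function('w')(H) = -2 (Function('w')(H) = Add(3, Add(-3, Mul(-1, 2))) = Add(3, Add(-3, -2)) = Add(3, -5) = -2)
C = -7 (C = Add(-2, -5) = -7)
Function('m')(Z) = -105 (Function('m')(Z) = Mul(Add(Mul(Z, 0), -7), 15) = Mul(Add(0, -7), 15) = Mul(-7, 15) = -105)
Function('M')(T) = Mul(-2, T)
Mul(Add(-3876476, Function('M')(Function('m')(6))), Add(-1570491, 3713802)) = Mul(Add(-3876476, Mul(-2, -105)), Add(-1570491, 3713802)) = Mul(Add(-3876476, 210), 2143311) = Mul(-3876266, 2143311) = -8308043556726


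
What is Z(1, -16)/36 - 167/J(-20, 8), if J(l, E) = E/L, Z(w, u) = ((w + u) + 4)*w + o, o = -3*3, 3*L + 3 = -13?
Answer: 997/9 ≈ 110.78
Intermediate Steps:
L = -16/3 (L = -1 + (1/3)*(-13) = -1 - 13/3 = -16/3 ≈ -5.3333)
o = -9
Z(w, u) = -9 + w*(4 + u + w) (Z(w, u) = ((w + u) + 4)*w - 9 = ((u + w) + 4)*w - 9 = (4 + u + w)*w - 9 = w*(4 + u + w) - 9 = -9 + w*(4 + u + w))
J(l, E) = -3*E/16 (J(l, E) = E/(-16/3) = E*(-3/16) = -3*E/16)
Z(1, -16)/36 - 167/J(-20, 8) = (-9 + 1**2 + 4*1 - 16*1)/36 - 167/((-3/16*8)) = (-9 + 1 + 4 - 16)*(1/36) - 167/(-3/2) = -20*1/36 - 167*(-2/3) = -5/9 + 334/3 = 997/9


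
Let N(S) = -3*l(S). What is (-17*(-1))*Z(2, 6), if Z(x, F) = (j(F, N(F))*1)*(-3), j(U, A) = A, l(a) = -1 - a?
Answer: -1071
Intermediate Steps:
N(S) = 3 + 3*S (N(S) = -3*(-1 - S) = 3 + 3*S)
Z(x, F) = -9 - 9*F (Z(x, F) = ((3 + 3*F)*1)*(-3) = (3 + 3*F)*(-3) = -9 - 9*F)
(-17*(-1))*Z(2, 6) = (-17*(-1))*(-9 - 9*6) = 17*(-9 - 54) = 17*(-63) = -1071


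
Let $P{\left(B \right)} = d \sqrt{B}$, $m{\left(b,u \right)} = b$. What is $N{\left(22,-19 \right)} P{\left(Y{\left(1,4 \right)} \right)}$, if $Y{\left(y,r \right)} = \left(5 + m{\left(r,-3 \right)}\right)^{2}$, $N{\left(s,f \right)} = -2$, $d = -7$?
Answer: $126$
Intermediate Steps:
$Y{\left(y,r \right)} = \left(5 + r\right)^{2}$
$P{\left(B \right)} = - 7 \sqrt{B}$
$N{\left(22,-19 \right)} P{\left(Y{\left(1,4 \right)} \right)} = - 2 \left(- 7 \sqrt{\left(5 + 4\right)^{2}}\right) = - 2 \left(- 7 \sqrt{9^{2}}\right) = - 2 \left(- 7 \sqrt{81}\right) = - 2 \left(\left(-7\right) 9\right) = \left(-2\right) \left(-63\right) = 126$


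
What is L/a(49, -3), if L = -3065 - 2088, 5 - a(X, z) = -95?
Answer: -5153/100 ≈ -51.530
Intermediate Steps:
a(X, z) = 100 (a(X, z) = 5 - 1*(-95) = 5 + 95 = 100)
L = -5153
L/a(49, -3) = -5153/100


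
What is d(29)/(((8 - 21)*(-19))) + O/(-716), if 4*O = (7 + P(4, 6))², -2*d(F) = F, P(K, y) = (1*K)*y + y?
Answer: -379671/707408 ≈ -0.53671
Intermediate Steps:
P(K, y) = y + K*y (P(K, y) = K*y + y = y + K*y)
d(F) = -F/2
O = 1369/4 (O = (7 + 6*(1 + 4))²/4 = (7 + 6*5)²/4 = (7 + 30)²/4 = (¼)*37² = (¼)*1369 = 1369/4 ≈ 342.25)
d(29)/(((8 - 21)*(-19))) + O/(-716) = (-½*29)/(((8 - 21)*(-19))) + (1369/4)/(-716) = -29/(2*((-13*(-19)))) + (1369/4)*(-1/716) = -29/2/247 - 1369/2864 = -29/2*1/247 - 1369/2864 = -29/494 - 1369/2864 = -379671/707408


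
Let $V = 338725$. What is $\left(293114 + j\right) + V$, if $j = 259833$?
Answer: $891672$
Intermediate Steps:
$\left(293114 + j\right) + V = \left(293114 + 259833\right) + 338725 = 552947 + 338725 = 891672$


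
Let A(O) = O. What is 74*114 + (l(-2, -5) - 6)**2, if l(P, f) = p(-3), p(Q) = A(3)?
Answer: 8445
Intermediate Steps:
p(Q) = 3
l(P, f) = 3
74*114 + (l(-2, -5) - 6)**2 = 74*114 + (3 - 6)**2 = 8436 + (-3)**2 = 8436 + 9 = 8445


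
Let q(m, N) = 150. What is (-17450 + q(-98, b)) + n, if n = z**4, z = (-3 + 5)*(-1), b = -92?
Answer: -17284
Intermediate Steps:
z = -2 (z = 2*(-1) = -2)
n = 16 (n = (-2)**4 = 16)
(-17450 + q(-98, b)) + n = (-17450 + 150) + 16 = -17300 + 16 = -17284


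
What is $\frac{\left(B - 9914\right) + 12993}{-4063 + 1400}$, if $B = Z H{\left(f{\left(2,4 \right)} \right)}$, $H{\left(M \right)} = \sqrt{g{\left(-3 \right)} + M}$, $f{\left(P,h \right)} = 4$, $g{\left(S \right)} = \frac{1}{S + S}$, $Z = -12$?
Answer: $- \frac{3079}{2663} + \frac{2 \sqrt{138}}{2663} \approx -1.1474$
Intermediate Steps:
$g{\left(S \right)} = \frac{1}{2 S}$
$H{\left(M \right)} = \sqrt{- \frac{1}{6} + M}$ ($H{\left(M \right)} = \sqrt{\frac{1}{2 \left(-3\right)} + M} = \sqrt{\frac{1}{2} \left(- \frac{1}{3}\right) + M} = \sqrt{- \frac{1}{6} + M}$)
$B = - 2 \sqrt{138}$ ($B = - 12 \frac{\sqrt{-6 + 36 \cdot 4}}{6} = - 12 \frac{\sqrt{-6 + 144}}{6} = - 12 \frac{\sqrt{138}}{6} = - 2 \sqrt{138} \approx -23.495$)
$\frac{\left(B - 9914\right) + 12993}{-4063 + 1400} = \frac{\left(- 2 \sqrt{138} - 9914\right) + 12993}{-4063 + 1400} = \frac{\left(- 2 \sqrt{138} - 9914\right) + 12993}{-2663} = \left(\left(-9914 - 2 \sqrt{138}\right) + 12993\right) \left(- \frac{1}{2663}\right) = \left(3079 - 2 \sqrt{138}\right) \left(- \frac{1}{2663}\right) = - \frac{3079}{2663} + \frac{2 \sqrt{138}}{2663}$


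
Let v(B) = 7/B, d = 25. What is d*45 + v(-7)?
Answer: 1124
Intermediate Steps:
d*45 + v(-7) = 25*45 + 7/(-7) = 1125 + 7*(-⅐) = 1125 - 1 = 1124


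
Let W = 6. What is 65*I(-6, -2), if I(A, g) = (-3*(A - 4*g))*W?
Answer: -2340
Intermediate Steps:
I(A, g) = -18*A + 72*g (I(A, g) = -3*(A - 4*g)*6 = (-3*A + 12*g)*6 = -18*A + 72*g)
65*I(-6, -2) = 65*(-18*(-6) + 72*(-2)) = 65*(108 - 144) = 65*(-36) = -2340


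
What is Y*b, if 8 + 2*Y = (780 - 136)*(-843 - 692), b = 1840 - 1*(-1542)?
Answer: -1671634668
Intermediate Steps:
b = 3382 (b = 1840 + 1542 = 3382)
Y = -494274 (Y = -4 + ((780 - 136)*(-843 - 692))/2 = -4 + (644*(-1535))/2 = -4 + (½)*(-988540) = -4 - 494270 = -494274)
Y*b = -494274*3382 = -1671634668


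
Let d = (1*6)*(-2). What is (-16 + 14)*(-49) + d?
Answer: 86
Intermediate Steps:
d = -12 (d = 6*(-2) = -12)
(-16 + 14)*(-49) + d = (-16 + 14)*(-49) - 12 = -2*(-49) - 12 = 98 - 12 = 86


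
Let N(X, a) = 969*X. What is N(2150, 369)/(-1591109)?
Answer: -2083350/1591109 ≈ -1.3094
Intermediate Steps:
N(2150, 369)/(-1591109) = (969*2150)/(-1591109) = 2083350*(-1/1591109) = -2083350/1591109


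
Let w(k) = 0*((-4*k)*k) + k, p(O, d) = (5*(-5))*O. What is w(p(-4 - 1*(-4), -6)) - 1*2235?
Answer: -2235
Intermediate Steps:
p(O, d) = -25*O
w(k) = k (w(k) = 0*(-4*k²) + k = 0 + k = k)
w(p(-4 - 1*(-4), -6)) - 1*2235 = -25*(-4 - 1*(-4)) - 1*2235 = -25*(-4 + 4) - 2235 = -25*0 - 2235 = 0 - 2235 = -2235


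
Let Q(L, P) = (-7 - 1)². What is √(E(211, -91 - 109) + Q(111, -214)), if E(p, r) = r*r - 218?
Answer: √39846 ≈ 199.61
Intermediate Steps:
Q(L, P) = 64 (Q(L, P) = (-8)² = 64)
E(p, r) = -218 + r² (E(p, r) = r² - 218 = -218 + r²)
√(E(211, -91 - 109) + Q(111, -214)) = √((-218 + (-91 - 109)²) + 64) = √((-218 + (-200)²) + 64) = √((-218 + 40000) + 64) = √(39782 + 64) = √39846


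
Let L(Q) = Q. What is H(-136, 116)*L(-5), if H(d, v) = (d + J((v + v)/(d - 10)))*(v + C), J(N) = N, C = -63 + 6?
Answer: 2962980/73 ≈ 40589.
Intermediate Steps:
C = -57
H(d, v) = (-57 + v)*(d + 2*v/(-10 + d)) (H(d, v) = (d + (v + v)/(d - 10))*(v - 57) = (d + (2*v)/(-10 + d))*(-57 + v) = (d + 2*v/(-10 + d))*(-57 + v) = (-57 + v)*(d + 2*v/(-10 + d)))
H(-136, 116)*L(-5) = ((-114*116 + 2*116² - 136*(-57 + 116)*(-10 - 136))/(-10 - 136))*(-5) = ((-13224 + 2*13456 - 136*59*(-146))/(-146))*(-5) = -(-13224 + 26912 + 1171504)/146*(-5) = -1/146*1185192*(-5) = -592596/73*(-5) = 2962980/73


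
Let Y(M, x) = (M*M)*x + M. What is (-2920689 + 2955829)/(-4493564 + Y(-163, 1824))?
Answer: 35140/43968129 ≈ 0.00079922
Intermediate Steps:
Y(M, x) = M + x*M² (Y(M, x) = M²*x + M = x*M² + M = M + x*M²)
(-2920689 + 2955829)/(-4493564 + Y(-163, 1824)) = (-2920689 + 2955829)/(-4493564 - 163*(1 - 163*1824)) = 35140/(-4493564 - 163*(1 - 297312)) = 35140/(-4493564 - 163*(-297311)) = 35140/(-4493564 + 48461693) = 35140/43968129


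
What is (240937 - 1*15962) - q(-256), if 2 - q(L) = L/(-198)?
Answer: 22272455/99 ≈ 2.2497e+5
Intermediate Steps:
q(L) = 2 + L/198 (q(L) = 2 - L/(-198) = 2 - L*(-1)/198 = 2 - (-1)*L/198 = 2 + L/198)
(240937 - 1*15962) - q(-256) = (240937 - 1*15962) - (2 + (1/198)*(-256)) = (240937 - 15962) - (2 - 128/99) = 224975 - 1*70/99 = 224975 - 70/99 = 22272455/99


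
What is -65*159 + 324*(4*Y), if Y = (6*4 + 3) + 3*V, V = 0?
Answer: 24657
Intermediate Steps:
Y = 27 (Y = (6*4 + 3) + 3*0 = (24 + 3) + 0 = 27 + 0 = 27)
-65*159 + 324*(4*Y) = -65*159 + 324*(4*27) = -10335 + 324*108 = -10335 + 34992 = 24657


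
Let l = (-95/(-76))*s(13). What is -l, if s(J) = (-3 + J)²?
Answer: -125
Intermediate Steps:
l = 125 (l = (-95/(-76))*(-3 + 13)² = -95*(-1/76)*10² = (5/4)*100 = 125)
-l = -1*125 = -125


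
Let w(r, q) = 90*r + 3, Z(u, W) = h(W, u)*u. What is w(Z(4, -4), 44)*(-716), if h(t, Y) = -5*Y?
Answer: 5153052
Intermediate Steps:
Z(u, W) = -5*u² (Z(u, W) = (-5*u)*u = -5*u²)
w(r, q) = 3 + 90*r
w(Z(4, -4), 44)*(-716) = (3 + 90*(-5*4²))*(-716) = (3 + 90*(-5*16))*(-716) = (3 + 90*(-80))*(-716) = (3 - 7200)*(-716) = -7197*(-716) = 5153052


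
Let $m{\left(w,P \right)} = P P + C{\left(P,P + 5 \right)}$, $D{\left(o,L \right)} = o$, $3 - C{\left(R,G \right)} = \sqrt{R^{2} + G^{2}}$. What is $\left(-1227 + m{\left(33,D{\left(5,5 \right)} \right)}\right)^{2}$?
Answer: $1437726 + 11990 \sqrt{5} \approx 1.4645 \cdot 10^{6}$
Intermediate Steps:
$C{\left(R,G \right)} = 3 - \sqrt{G^{2} + R^{2}}$ ($C{\left(R,G \right)} = 3 - \sqrt{R^{2} + G^{2}} = 3 - \sqrt{G^{2} + R^{2}}$)
$m{\left(w,P \right)} = 3 + P^{2} - \sqrt{P^{2} + \left(5 + P\right)^{2}}$ ($m{\left(w,P \right)} = P P - \left(-3 + \sqrt{\left(P + 5\right)^{2} + P^{2}}\right) = P^{2} - \left(-3 + \sqrt{\left(5 + P\right)^{2} + P^{2}}\right) = P^{2} - \left(-3 + \sqrt{P^{2} + \left(5 + P\right)^{2}}\right) = 3 + P^{2} - \sqrt{P^{2} + \left(5 + P\right)^{2}}$)
$\left(-1227 + m{\left(33,D{\left(5,5 \right)} \right)}\right)^{2} = \left(-1227 + \left(3 + 5^{2} - \sqrt{5^{2} + \left(5 + 5\right)^{2}}\right)\right)^{2} = \left(-1227 + \left(3 + 25 - \sqrt{25 + 10^{2}}\right)\right)^{2} = \left(-1227 + \left(3 + 25 - \sqrt{25 + 100}\right)\right)^{2} = \left(-1227 + \left(3 + 25 - \sqrt{125}\right)\right)^{2} = \left(-1227 + \left(3 + 25 - 5 \sqrt{5}\right)\right)^{2} = \left(-1227 + \left(28 - 5 \sqrt{5}\right)\right)^{2} = \left(-1199 - 5 \sqrt{5}\right)^{2}$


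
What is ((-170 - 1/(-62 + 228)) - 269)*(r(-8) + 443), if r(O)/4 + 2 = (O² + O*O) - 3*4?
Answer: -65514625/166 ≈ -3.9467e+5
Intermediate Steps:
r(O) = -56 + 8*O² (r(O) = -8 + 4*((O² + O*O) - 3*4) = -8 + 4*((O² + O²) - 12) = -8 + 4*(2*O² - 12) = -8 + 4*(-12 + 2*O²) = -8 + (-48 + 8*O²) = -56 + 8*O²)
((-170 - 1/(-62 + 228)) - 269)*(r(-8) + 443) = ((-170 - 1/(-62 + 228)) - 269)*((-56 + 8*(-8)²) + 443) = ((-170 - 1/166) - 269)*((-56 + 8*64) + 443) = ((-170 - 1*1/166) - 269)*((-56 + 512) + 443) = ((-170 - 1/166) - 269)*(456 + 443) = (-28221/166 - 269)*899 = -72875/166*899 = -65514625/166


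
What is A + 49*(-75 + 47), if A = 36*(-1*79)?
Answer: -4216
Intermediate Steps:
A = -2844 (A = 36*(-79) = -2844)
A + 49*(-75 + 47) = -2844 + 49*(-75 + 47) = -2844 + 49*(-28) = -2844 - 1372 = -4216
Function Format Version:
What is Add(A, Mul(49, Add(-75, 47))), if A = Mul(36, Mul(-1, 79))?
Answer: -4216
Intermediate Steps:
A = -2844 (A = Mul(36, -79) = -2844)
Add(A, Mul(49, Add(-75, 47))) = Add(-2844, Mul(49, Add(-75, 47))) = Add(-2844, Mul(49, -28)) = Add(-2844, -1372) = -4216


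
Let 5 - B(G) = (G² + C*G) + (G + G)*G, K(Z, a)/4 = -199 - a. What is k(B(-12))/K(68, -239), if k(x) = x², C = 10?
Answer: 94249/160 ≈ 589.06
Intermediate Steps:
K(Z, a) = -796 - 4*a (K(Z, a) = 4*(-199 - a) = -796 - 4*a)
B(G) = 5 - 10*G - 3*G² (B(G) = 5 - ((G² + 10*G) + (G + G)*G) = 5 - ((G² + 10*G) + (2*G)*G) = 5 - ((G² + 10*G) + 2*G²) = 5 - (3*G² + 10*G) = 5 + (-10*G - 3*G²) = 5 - 10*G - 3*G²)
k(B(-12))/K(68, -239) = (5 - 10*(-12) - 3*(-12)²)²/(-796 - 4*(-239)) = (5 + 120 - 3*144)²/(-796 + 956) = (5 + 120 - 432)²/160 = (-307)²*(1/160) = 94249*(1/160) = 94249/160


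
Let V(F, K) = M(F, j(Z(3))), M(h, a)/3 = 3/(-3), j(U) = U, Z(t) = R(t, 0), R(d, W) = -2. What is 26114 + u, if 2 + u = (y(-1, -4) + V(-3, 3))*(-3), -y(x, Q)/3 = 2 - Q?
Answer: 26175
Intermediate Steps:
Z(t) = -2
y(x, Q) = -6 + 3*Q (y(x, Q) = -3*(2 - Q) = -6 + 3*Q)
M(h, a) = -3 (M(h, a) = 3*(3/(-3)) = 3*(3*(-⅓)) = 3*(-1) = -3)
V(F, K) = -3
u = 61 (u = -2 + ((-6 + 3*(-4)) - 3)*(-3) = -2 + ((-6 - 12) - 3)*(-3) = -2 + (-18 - 3)*(-3) = -2 - 21*(-3) = -2 + 63 = 61)
26114 + u = 26114 + 61 = 26175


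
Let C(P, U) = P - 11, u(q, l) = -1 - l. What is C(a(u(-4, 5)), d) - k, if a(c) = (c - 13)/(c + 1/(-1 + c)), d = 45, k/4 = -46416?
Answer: 7983212/43 ≈ 1.8566e+5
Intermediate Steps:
k = -185664 (k = 4*(-46416) = -185664)
a(c) = (-13 + c)/(c + 1/(-1 + c))
C(P, U) = -11 + P
C(a(u(-4, 5)), d) - k = (-11 + (13 + (-1 - 1*5)² - 14*(-1 - 1*5))/(1 + (-1 - 1*5)² - (-1 - 1*5))) - 1*(-185664) = (-11 + (13 + (-1 - 5)² - 14*(-1 - 5))/(1 + (-1 - 5)² - (-1 - 5))) + 185664 = (-11 + (13 + (-6)² - 14*(-6))/(1 + (-6)² - 1*(-6))) + 185664 = (-11 + (13 + 36 + 84)/(1 + 36 + 6)) + 185664 = (-11 + 133/43) + 185664 = -340/43 + 185664 = 7983212/43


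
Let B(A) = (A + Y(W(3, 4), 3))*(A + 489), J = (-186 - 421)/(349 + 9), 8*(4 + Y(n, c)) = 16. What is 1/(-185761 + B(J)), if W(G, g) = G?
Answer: -128164/24038676769 ≈ -5.3316e-6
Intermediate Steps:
Y(n, c) = -2 (Y(n, c) = -4 + (⅛)*16 = -4 + 2 = -2)
J = -607/358 ≈ -1.6955
B(A) = (-2 + A)*(489 + A) (B(A) = (A - 2)*(A + 489) = (-2 + A)*(489 + A))
1/(-185761 + B(J)) = 1/(-185761 + (-978 + (-607/358)² + 487*(-607/358))) = 1/(-185761 + (-978 + 368449/128164 - 295609/358)) = 1/(-185761 - 230803965/128164) = 1/(-24038676769/128164) = -128164/24038676769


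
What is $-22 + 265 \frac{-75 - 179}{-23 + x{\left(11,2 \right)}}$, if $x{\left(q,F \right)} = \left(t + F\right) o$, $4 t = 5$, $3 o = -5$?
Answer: $\frac{800218}{341} \approx 2346.7$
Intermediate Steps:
$o = - \frac{5}{3}$ ($o = \frac{1}{3} \left(-5\right) = - \frac{5}{3} \approx -1.6667$)
$t = \frac{5}{4}$ ($t = \frac{1}{4} \cdot 5 = \frac{5}{4} \approx 1.25$)
$x{\left(q,F \right)} = - \frac{25}{12} - \frac{5 F}{3}$ ($x{\left(q,F \right)} = \left(\frac{5}{4} + F\right) \left(- \frac{5}{3}\right) = - \frac{25}{12} - \frac{5 F}{3}$)
$-22 + 265 \frac{-75 - 179}{-23 + x{\left(11,2 \right)}} = -22 + 265 \frac{-75 - 179}{-23 - \frac{65}{12}} = -22 + 265 \left(- \frac{254}{-23 - \frac{65}{12}}\right) = -22 + 265 \left(- \frac{254}{- \frac{341}{12}}\right) = -22 + 265 \left(\left(-254\right) \left(- \frac{12}{341}\right)\right) = -22 + 265 \cdot \frac{3048}{341} = -22 + \frac{807720}{341} = \frac{800218}{341}$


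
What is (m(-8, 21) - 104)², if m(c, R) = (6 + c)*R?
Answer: 21316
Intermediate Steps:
m(c, R) = R*(6 + c)
(m(-8, 21) - 104)² = (21*(6 - 8) - 104)² = (21*(-2) - 104)² = (-42 - 104)² = (-146)² = 21316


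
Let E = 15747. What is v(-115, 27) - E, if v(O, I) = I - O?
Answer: -15605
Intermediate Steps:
v(-115, 27) - E = (27 - 1*(-115)) - 1*15747 = (27 + 115) - 15747 = 142 - 15747 = -15605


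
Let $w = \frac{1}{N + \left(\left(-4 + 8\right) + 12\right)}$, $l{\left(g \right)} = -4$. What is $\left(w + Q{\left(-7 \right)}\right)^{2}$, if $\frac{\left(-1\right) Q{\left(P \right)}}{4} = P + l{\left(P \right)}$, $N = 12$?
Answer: $\frac{1520289}{784} \approx 1939.1$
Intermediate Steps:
$Q{\left(P \right)} = 16 - 4 P$ ($Q{\left(P \right)} = - 4 \left(P - 4\right) = - 4 \left(-4 + P\right) = 16 - 4 P$)
$w = \frac{1}{28}$ ($w = \frac{1}{12 + \left(\left(-4 + 8\right) + 12\right)} = \frac{1}{12 + \left(4 + 12\right)} = \frac{1}{12 + 16} = \frac{1}{28} \approx 0.035714$)
$\left(w + Q{\left(-7 \right)}\right)^{2} = \left(\frac{1}{28} + \left(16 - -28\right)\right)^{2} = \left(\frac{1}{28} + \left(16 + 28\right)\right)^{2} = \left(\frac{1}{28} + 44\right)^{2} = \left(\frac{1233}{28}\right)^{2} = \frac{1520289}{784}$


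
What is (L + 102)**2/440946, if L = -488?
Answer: 74498/220473 ≈ 0.33790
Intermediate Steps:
(L + 102)**2/440946 = (-488 + 102)**2/440946 = (-386)**2*(1/440946) = 148996*(1/440946) = 74498/220473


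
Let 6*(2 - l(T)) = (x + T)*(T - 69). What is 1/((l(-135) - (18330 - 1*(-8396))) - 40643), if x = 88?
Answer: -1/68965 ≈ -1.4500e-5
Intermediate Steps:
l(T) = 2 - (-69 + T)*(88 + T)/6 (l(T) = 2 - (88 + T)*(T - 69)/6 = 2 - (88 + T)*(-69 + T)/6 = 2 - (-69 + T)*(88 + T)/6)
1/((l(-135) - (18330 - 1*(-8396))) - 40643) = 1/(((1014 - 19/6*(-135) - ⅙*(-135)²) - (18330 - 1*(-8396))) - 40643) = 1/(((1014 + 855/2 - ⅙*18225) - (18330 + 8396)) - 40643) = 1/(((1014 + 855/2 - 6075/2) - 1*26726) - 40643) = 1/((-1596 - 26726) - 40643) = 1/(-28322 - 40643) = 1/(-68965) = -1/68965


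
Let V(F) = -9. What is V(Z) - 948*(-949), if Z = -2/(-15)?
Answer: 899643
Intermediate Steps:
Z = 2/15 (Z = -2*(-1/15) = 2/15 ≈ 0.13333)
V(Z) - 948*(-949) = -9 - 948*(-949) = -9 + 899652 = 899643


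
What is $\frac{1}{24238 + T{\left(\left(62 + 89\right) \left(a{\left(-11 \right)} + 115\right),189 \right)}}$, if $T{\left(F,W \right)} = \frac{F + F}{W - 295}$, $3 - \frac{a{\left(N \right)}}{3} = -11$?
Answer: $\frac{53}{1260907} \approx 4.2033 \cdot 10^{-5}$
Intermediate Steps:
$a{\left(N \right)} = 42$ ($a{\left(N \right)} = 9 - -33 = 9 + 33 = 42$)
$T{\left(F,W \right)} = \frac{2 F}{-295 + W}$
$\frac{1}{24238 + T{\left(\left(62 + 89\right) \left(a{\left(-11 \right)} + 115\right),189 \right)}} = \frac{1}{24238 + \frac{2 \left(62 + 89\right) \left(42 + 115\right)}{-295 + 189}} = \frac{1}{24238 + \frac{2 \cdot 151 \cdot 157}{-106}} = \frac{1}{24238 + 2 \cdot 23707 \left(- \frac{1}{106}\right)} = \frac{1}{24238 - \frac{23707}{53}} = \frac{1}{\frac{1260907}{53}} = \frac{53}{1260907}$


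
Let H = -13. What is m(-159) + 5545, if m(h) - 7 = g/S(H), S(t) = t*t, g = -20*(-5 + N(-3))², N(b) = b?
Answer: 937008/169 ≈ 5544.4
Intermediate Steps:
g = -1280 (g = -20*(-5 - 3)² = -20*(-8)² = -20*64 = -1280)
S(t) = t²
m(h) = -97/169 (m(h) = 7 - 1280/((-13)²) = 7 - 1280/169 = -97/169)
m(-159) + 5545 = -97/169 + 5545 = 937008/169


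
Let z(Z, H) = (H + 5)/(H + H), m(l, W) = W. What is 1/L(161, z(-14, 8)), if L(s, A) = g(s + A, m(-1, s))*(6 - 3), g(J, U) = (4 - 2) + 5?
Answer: 1/21 ≈ 0.047619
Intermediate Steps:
z(Z, H) = (5 + H)/(2*H) (z(Z, H) = (5 + H)/((2*H)) = (5 + H)*(1/(2*H)) = (5 + H)/(2*H))
g(J, U) = 7 (g(J, U) = 2 + 5 = 7)
L(s, A) = 21 (L(s, A) = 7*(6 - 3) = 7*3 = 21)
1/L(161, z(-14, 8)) = 1/21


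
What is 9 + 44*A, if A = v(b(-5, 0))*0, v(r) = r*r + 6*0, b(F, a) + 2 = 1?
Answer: 9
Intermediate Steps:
b(F, a) = -1 (b(F, a) = -2 + 1 = -1)
v(r) = r² (v(r) = r² + 0 = r²)
A = 0 (A = (-1)²*0 = 1*0 = 0)
9 + 44*A = 9 + 44*0 = 9 + 0 = 9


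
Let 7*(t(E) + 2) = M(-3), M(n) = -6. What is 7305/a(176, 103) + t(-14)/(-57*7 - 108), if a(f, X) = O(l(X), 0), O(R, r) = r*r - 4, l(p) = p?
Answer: -25925365/14196 ≈ -1826.2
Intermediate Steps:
t(E) = -20/7 (t(E) = -2 + (⅐)*(-6) = -2 - 6/7 = -20/7)
O(R, r) = -4 + r² (O(R, r) = r² - 4 = -4 + r²)
a(f, X) = -4 (a(f, X) = -4 + 0² = -4 + 0 = -4)
7305/a(176, 103) + t(-14)/(-57*7 - 108) = 7305/(-4) - 20/(7*(-57*7 - 108)) = 7305*(-¼) - 20/(7*(-399 - 108)) = -7305/4 - 20/7/(-507) = -7305/4 - 20/7*(-1/507) = -7305/4 + 20/3549 = -25925365/14196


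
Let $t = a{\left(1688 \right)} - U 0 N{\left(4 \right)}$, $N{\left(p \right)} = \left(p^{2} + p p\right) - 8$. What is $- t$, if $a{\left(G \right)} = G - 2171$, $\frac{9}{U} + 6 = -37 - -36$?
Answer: $483$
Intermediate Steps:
$U = - \frac{9}{7}$ ($U = \frac{9}{-6 - 1} = \frac{9}{-7} = 9 \left(- \frac{1}{7}\right) = - \frac{9}{7} \approx -1.2857$)
$N{\left(p \right)} = -8 + 2 p^{2}$ ($N{\left(p \right)} = \left(p^{2} + p^{2}\right) - 8 = 2 p^{2} - 8 = -8 + 2 p^{2}$)
$a{\left(G \right)} = -2171 + G$
$t = -483$ ($t = \left(-2171 + 1688\right) - \left(- \frac{9}{7}\right) 0 \left(-8 + 2 \cdot 4^{2}\right) = -483 - 0 \left(-8 + 2 \cdot 16\right) = -483 - 0 \left(-8 + 32\right) = -483 - 0 \cdot 24 = -483 - 0 = -483 + 0 = -483$)
$- t = \left(-1\right) \left(-483\right) = 483$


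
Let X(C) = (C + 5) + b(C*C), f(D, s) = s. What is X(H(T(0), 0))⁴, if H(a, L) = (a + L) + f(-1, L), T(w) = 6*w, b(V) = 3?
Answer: 4096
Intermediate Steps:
H(a, L) = a + 2*L (H(a, L) = (a + L) + L = (L + a) + L = a + 2*L)
X(C) = 8 + C (X(C) = (C + 5) + 3 = (5 + C) + 3 = 8 + C)
X(H(T(0), 0))⁴ = (8 + (6*0 + 2*0))⁴ = (8 + (0 + 0))⁴ = (8 + 0)⁴ = 8⁴ = 4096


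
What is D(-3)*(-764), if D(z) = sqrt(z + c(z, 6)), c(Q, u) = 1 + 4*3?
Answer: -764*sqrt(10) ≈ -2416.0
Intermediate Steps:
c(Q, u) = 13 (c(Q, u) = 1 + 12 = 13)
D(z) = sqrt(13 + z) (D(z) = sqrt(z + 13) = sqrt(13 + z))
D(-3)*(-764) = sqrt(13 - 3)*(-764) = sqrt(10)*(-764) = -764*sqrt(10)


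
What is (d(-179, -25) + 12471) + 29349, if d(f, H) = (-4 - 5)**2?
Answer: 41901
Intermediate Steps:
d(f, H) = 81 (d(f, H) = (-9)**2 = 81)
(d(-179, -25) + 12471) + 29349 = (81 + 12471) + 29349 = 12552 + 29349 = 41901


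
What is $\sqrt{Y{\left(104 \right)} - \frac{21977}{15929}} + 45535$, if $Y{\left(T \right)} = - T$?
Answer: $45535 + \frac{7 i \sqrt{545679753}}{15929} \approx 45535.0 + 10.265 i$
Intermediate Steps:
$\sqrt{Y{\left(104 \right)} - \frac{21977}{15929}} + 45535 = \sqrt{\left(-1\right) 104 - \frac{21977}{15929}} + 45535 = \sqrt{-104 - \frac{21977}{15929}} + 45535 = \sqrt{- \frac{1678593}{15929}} + 45535 = \frac{7 i \sqrt{545679753}}{15929} + 45535 = 45535 + \frac{7 i \sqrt{545679753}}{15929}$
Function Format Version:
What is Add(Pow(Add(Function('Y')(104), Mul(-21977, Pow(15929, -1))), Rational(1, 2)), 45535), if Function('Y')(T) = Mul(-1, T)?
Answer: Add(45535, Mul(Rational(7, 15929), I, Pow(545679753, Rational(1, 2)))) ≈ Add(45535., Mul(10.265, I))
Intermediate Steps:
Add(Pow(Add(Function('Y')(104), Mul(-21977, Pow(15929, -1))), Rational(1, 2)), 45535) = Add(Pow(Add(Mul(-1, 104), Mul(-21977, Pow(15929, -1))), Rational(1, 2)), 45535) = Add(Pow(Add(-104, Mul(-21977, Rational(1, 15929))), Rational(1, 2)), 45535) = Add(Pow(Add(-104, Rational(-21977, 15929)), Rational(1, 2)), 45535) = Add(Pow(Rational(-1678593, 15929), Rational(1, 2)), 45535) = Add(Mul(Rational(7, 15929), I, Pow(545679753, Rational(1, 2))), 45535) = Add(45535, Mul(Rational(7, 15929), I, Pow(545679753, Rational(1, 2))))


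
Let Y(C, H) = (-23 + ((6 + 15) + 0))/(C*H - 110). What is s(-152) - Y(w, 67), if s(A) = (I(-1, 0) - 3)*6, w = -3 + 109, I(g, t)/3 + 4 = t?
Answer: -314639/3496 ≈ -90.000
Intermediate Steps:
I(g, t) = -12 + 3*t
w = 106
Y(C, H) = -2/(-110 + C*H) (Y(C, H) = (-23 + (21 + 0))/(-110 + C*H) = (-23 + 21)/(-110 + C*H) = -2/(-110 + C*H))
s(A) = -90 (s(A) = ((-12 + 3*0) - 3)*6 = ((-12 + 0) - 3)*6 = (-12 - 3)*6 = -15*6 = -90)
s(-152) - Y(w, 67) = -90 - (-2)/(-110 + 106*67) = -90 - (-2)/(-110 + 7102) = -90 - (-2)/6992 = -90 - 1*(-1/3496) = -90 + 1/3496 = -314639/3496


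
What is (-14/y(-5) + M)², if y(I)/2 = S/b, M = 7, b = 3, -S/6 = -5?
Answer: 3969/100 ≈ 39.690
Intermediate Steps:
S = 30 (S = -6*(-5) = 30)
y(I) = 20 (y(I) = 2*(30/3) = 2*(30*(⅓)) = 2*10 = 20)
(-14/y(-5) + M)² = (-14/20 + 7)² = (-14*1/20 + 7)² = (-7/10 + 7)² = (63/10)² = 3969/100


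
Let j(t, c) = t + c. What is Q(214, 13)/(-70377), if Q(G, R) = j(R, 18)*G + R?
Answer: -6647/70377 ≈ -0.094448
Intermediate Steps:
j(t, c) = c + t
Q(G, R) = R + G*(18 + R) (Q(G, R) = (18 + R)*G + R = G*(18 + R) + R = R + G*(18 + R))
Q(214, 13)/(-70377) = (13 + 214*(18 + 13))/(-70377) = (13 + 214*31)*(-1/70377) = (13 + 6634)*(-1/70377) = 6647*(-1/70377) = -6647/70377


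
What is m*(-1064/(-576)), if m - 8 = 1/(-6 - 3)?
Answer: 9443/648 ≈ 14.573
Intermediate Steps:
m = 71/9 (m = 8 + 1/(-6 - 3) = 8 + 1/(-9) = 8 - ⅑ = 71/9 ≈ 7.8889)
m*(-1064/(-576)) = 71*(-1064/(-576))/9 = 71*(-1064*(-1/576))/9 = (71/9)*(133/72) = 9443/648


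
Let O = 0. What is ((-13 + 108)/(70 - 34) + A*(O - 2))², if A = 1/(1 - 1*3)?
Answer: 17161/1296 ≈ 13.242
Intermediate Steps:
A = -½ (A = 1/(1 - 3) = 1/(-2) = 1*(-½) = -½ ≈ -0.50000)
((-13 + 108)/(70 - 34) + A*(O - 2))² = ((-13 + 108)/(70 - 34) - (0 - 2)/2)² = (95/36 - ½*(-2))² = (95*(1/36) + 1)² = (95/36 + 1)² = (131/36)² = 17161/1296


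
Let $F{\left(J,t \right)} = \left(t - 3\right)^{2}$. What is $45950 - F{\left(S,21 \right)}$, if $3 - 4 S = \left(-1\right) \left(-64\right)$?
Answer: $45626$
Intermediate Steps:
$S = - \frac{61}{4}$ ($S = \frac{3}{4} - \frac{\left(-1\right) \left(-64\right)}{4} = \frac{3}{4} - 16 = - \frac{61}{4} \approx -15.25$)
$F{\left(J,t \right)} = \left(-3 + t\right)^{2}$
$45950 - F{\left(S,21 \right)} = 45950 - \left(-3 + 21\right)^{2} = 45950 - 18^{2} = 45950 - 324 = 45626$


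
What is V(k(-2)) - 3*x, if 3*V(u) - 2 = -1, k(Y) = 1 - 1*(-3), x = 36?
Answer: -323/3 ≈ -107.67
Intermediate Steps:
k(Y) = 4 (k(Y) = 1 + 3 = 4)
V(u) = ⅓ (V(u) = ⅔ + (⅓)*(-1) = ⅔ - ⅓ = ⅓)
V(k(-2)) - 3*x = ⅓ - 3*36 = ⅓ - 108 = -323/3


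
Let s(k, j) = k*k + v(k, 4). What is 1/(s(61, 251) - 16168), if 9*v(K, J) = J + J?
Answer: -9/112015 ≈ -8.0346e-5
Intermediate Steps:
v(K, J) = 2*J/9 (v(K, J) = (J + J)/9 = (2*J)/9 = 2*J/9)
s(k, j) = 8/9 + k² (s(k, j) = k*k + (2/9)*4 = k² + 8/9 = 8/9 + k²)
1/(s(61, 251) - 16168) = 1/((8/9 + 61²) - 16168) = 1/((8/9 + 3721) - 16168) = 1/(33497/9 - 16168) = 1/(-112015/9) = -9/112015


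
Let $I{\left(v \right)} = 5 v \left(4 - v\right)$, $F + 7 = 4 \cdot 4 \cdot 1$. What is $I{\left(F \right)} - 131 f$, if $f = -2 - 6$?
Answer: $823$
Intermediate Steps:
$F = 9$ ($F = -7 + 4 \cdot 4 \cdot 1 = -7 + 16 \cdot 1 = -7 + 16 = 9$)
$f = -8$ ($f = -2 - 6 = -8$)
$I{\left(v \right)} = 5 v \left(4 - v\right)$
$I{\left(F \right)} - 131 f = 5 \cdot 9 \left(4 - 9\right) - -1048 = 5 \cdot 9 \left(4 - 9\right) + 1048 = 5 \cdot 9 \left(-5\right) + 1048 = -225 + 1048 = 823$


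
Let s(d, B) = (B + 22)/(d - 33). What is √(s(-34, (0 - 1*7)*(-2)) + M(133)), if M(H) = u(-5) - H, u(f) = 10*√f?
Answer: √(-599449 + 44890*I*√5)/67 ≈ 0.96416 + 11.596*I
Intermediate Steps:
s(d, B) = (22 + B)/(-33 + d)
M(H) = -H + 10*I*√5 (M(H) = 10*√(-5) - H = 10*(I*√5) - H = 10*I*√5 - H = -H + 10*I*√5)
√(s(-34, (0 - 1*7)*(-2)) + M(133)) = √((22 + (0 - 1*7)*(-2))/(-33 - 34) + (-1*133 + 10*I*√5)) = √((22 + (0 - 7)*(-2))/(-67) + (-133 + 10*I*√5)) = √(-(22 - 7*(-2))/67 + (-133 + 10*I*√5)) = √(-(22 + 14)/67 + (-133 + 10*I*√5)) = √(-1/67*36 + (-133 + 10*I*√5)) = √(-36/67 + (-133 + 10*I*√5)) = √(-8947/67 + 10*I*√5)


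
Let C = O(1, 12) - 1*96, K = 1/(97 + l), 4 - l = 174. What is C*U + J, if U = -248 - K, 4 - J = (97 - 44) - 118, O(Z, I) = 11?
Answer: 1543792/73 ≈ 21148.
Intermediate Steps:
l = -170 (l = 4 - 1*174 = 4 - 174 = -170)
K = -1/73 (K = 1/(97 - 170) = 1/(-73) = -1/73 ≈ -0.013699)
C = -85 (C = 11 - 1*96 = 11 - 96 = -85)
J = 69 (J = 4 - ((97 - 44) - 118) = 4 - (53 - 118) = 4 - 1*(-65) = 4 + 65 = 69)
U = -18103/73 (U = -248 - 1*(-1/73) = -248 + 1/73 = -18103/73 ≈ -247.99)
C*U + J = -85*(-18103/73) + 69 = 1538755/73 + 69 = 1543792/73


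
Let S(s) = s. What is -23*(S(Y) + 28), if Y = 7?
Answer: -805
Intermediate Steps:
-23*(S(Y) + 28) = -23*(7 + 28) = -23*35 = -805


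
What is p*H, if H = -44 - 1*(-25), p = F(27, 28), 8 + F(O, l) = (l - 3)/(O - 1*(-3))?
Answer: 817/6 ≈ 136.17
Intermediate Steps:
F(O, l) = -8 + (-3 + l)/(3 + O) (F(O, l) = -8 + (l - 3)/(O - 1*(-3)) = -8 + (-3 + l)/(O + 3) = -8 + (-3 + l)/(3 + O))
p = -43/6 (p = (-27 + 28 - 8*27)/(3 + 27) = (-27 + 28 - 216)/30 = (1/30)*(-215) = -43/6 ≈ -7.1667)
H = -19 (H = -44 + 25 = -19)
p*H = -43/6*(-19) = 817/6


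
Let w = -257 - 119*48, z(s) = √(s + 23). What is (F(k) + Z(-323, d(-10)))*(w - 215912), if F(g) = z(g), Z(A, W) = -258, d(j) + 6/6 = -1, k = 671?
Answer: 57245298 - 221881*√694 ≈ 5.1400e+7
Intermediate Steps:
z(s) = √(23 + s)
d(j) = -2 (d(j) = -1 - 1 = -2)
w = -5969 (w = -257 - 5712 = -5969)
F(g) = √(23 + g)
(F(k) + Z(-323, d(-10)))*(w - 215912) = (√(23 + 671) - 258)*(-5969 - 215912) = (√694 - 258)*(-221881) = (-258 + √694)*(-221881) = 57245298 - 221881*√694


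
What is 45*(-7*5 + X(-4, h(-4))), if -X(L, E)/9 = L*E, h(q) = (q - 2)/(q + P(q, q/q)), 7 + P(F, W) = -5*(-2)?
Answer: 8145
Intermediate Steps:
P(F, W) = 3 (P(F, W) = -7 - 5*(-2) = -7 + 10 = 3)
h(q) = (-2 + q)/(3 + q) (h(q) = (q - 2)/(q + 3) = (-2 + q)/(3 + q))
X(L, E) = -9*E*L (X(L, E) = -9*L*E = -9*E*L)
45*(-7*5 + X(-4, h(-4))) = 45*(-7*5 - 9*(-2 - 4)/(3 - 4)*(-4)) = 45*(-35 - 9*-6/(-1)*(-4)) = 45*(-35 - 9*(-1*(-6))*(-4)) = 45*(-35 - 9*6*(-4)) = 45*(-35 + 216) = 45*181 = 8145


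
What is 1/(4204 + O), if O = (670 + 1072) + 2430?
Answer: 1/8376 ≈ 0.00011939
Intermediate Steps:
O = 4172 (O = 1742 + 2430 = 4172)
1/(4204 + O) = 1/(4204 + 4172) = 1/8376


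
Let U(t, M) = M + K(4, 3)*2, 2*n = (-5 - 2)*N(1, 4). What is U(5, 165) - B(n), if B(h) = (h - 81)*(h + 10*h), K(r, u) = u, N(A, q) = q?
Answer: -14459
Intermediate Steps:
n = -14 (n = ((-5 - 2)*4)/2 = (-7*4)/2 = (½)*(-28) = -14)
U(t, M) = 6 + M (U(t, M) = M + 3*2 = M + 6 = 6 + M)
B(h) = 11*h*(-81 + h) (B(h) = (-81 + h)*(11*h) = 11*h*(-81 + h))
U(5, 165) - B(n) = (6 + 165) - 11*(-14)*(-81 - 14) = 171 - 11*(-14)*(-95) = 171 - 1*14630 = 171 - 14630 = -14459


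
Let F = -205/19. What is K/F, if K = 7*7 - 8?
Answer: -19/5 ≈ -3.8000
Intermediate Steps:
F = -205/19 (F = -205*1/19 = -205/19 ≈ -10.789)
K = 41 (K = 49 - 8 = 41)
K/F = 41/(-205/19) = 41*(-19/205) = -19/5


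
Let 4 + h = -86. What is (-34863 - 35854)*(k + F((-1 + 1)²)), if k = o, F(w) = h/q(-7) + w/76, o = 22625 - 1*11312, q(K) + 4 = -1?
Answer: -801294327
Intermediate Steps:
h = -90 (h = -4 - 86 = -90)
q(K) = -5 (q(K) = -4 - 1 = -5)
o = 11313 (o = 22625 - 11312 = 11313)
F(w) = 18 + w/76 (F(w) = -90/(-5) + w/76 = -90*(-⅕) + w*(1/76) = 18 + w/76)
k = 11313
(-34863 - 35854)*(k + F((-1 + 1)²)) = (-34863 - 35854)*(11313 + (18 + (-1 + 1)²/76)) = -70717*(11313 + (18 + (1/76)*0²)) = -70717*(11313 + (18 + (1/76)*0)) = -70717*(11313 + (18 + 0)) = -70717*(11313 + 18) = -70717*11331 = -801294327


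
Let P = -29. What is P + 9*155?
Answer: 1366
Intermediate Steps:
P + 9*155 = -29 + 9*155 = -29 + 1395 = 1366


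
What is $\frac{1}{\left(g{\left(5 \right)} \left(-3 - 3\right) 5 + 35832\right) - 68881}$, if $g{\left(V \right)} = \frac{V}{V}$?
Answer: $- \frac{1}{33079} \approx -3.0231 \cdot 10^{-5}$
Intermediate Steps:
$g{\left(V \right)} = 1$
$\frac{1}{\left(g{\left(5 \right)} \left(-3 - 3\right) 5 + 35832\right) - 68881} = \frac{1}{\left(1 \left(-3 - 3\right) 5 + 35832\right) - 68881} = \frac{1}{\left(1 \left(-6\right) 5 + 35832\right) - 68881} = \frac{1}{\left(\left(-6\right) 5 + 35832\right) - 68881} = \frac{1}{\left(-30 + 35832\right) - 68881} = \frac{1}{35802 - 68881} = \frac{1}{-33079} = - \frac{1}{33079}$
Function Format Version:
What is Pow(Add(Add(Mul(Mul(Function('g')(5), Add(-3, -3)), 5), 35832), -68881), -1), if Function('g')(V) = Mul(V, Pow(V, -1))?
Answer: Rational(-1, 33079) ≈ -3.0231e-5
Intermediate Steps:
Function('g')(V) = 1
Pow(Add(Add(Mul(Mul(Function('g')(5), Add(-3, -3)), 5), 35832), -68881), -1) = Pow(Add(Add(Mul(Mul(1, Add(-3, -3)), 5), 35832), -68881), -1) = Pow(Add(Add(Mul(Mul(1, -6), 5), 35832), -68881), -1) = Pow(Add(Add(Mul(-6, 5), 35832), -68881), -1) = Pow(Add(Add(-30, 35832), -68881), -1) = Pow(Add(35802, -68881), -1) = Pow(-33079, -1) = Rational(-1, 33079)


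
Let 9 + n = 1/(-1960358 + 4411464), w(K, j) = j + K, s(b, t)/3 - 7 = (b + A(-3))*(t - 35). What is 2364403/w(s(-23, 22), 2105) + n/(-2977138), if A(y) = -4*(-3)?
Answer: 2464816100901723857/2663507497339220 ≈ 925.40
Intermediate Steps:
A(y) = 12
s(b, t) = 21 + 3*(-35 + t)*(12 + b) (s(b, t) = 21 + 3*((b + 12)*(t - 35)) = 21 + 3*((12 + b)*(-35 + t)) = 21 + 3*((-35 + t)*(12 + b)) = 21 + 3*(-35 + t)*(12 + b))
w(K, j) = K + j
n = -22059953/2451106 (n = -9 + 1/(-1960358 + 4411464) = -9 + 1/2451106 = -22059953/2451106 ≈ -9.0000)
2364403/w(s(-23, 22), 2105) + n/(-2977138) = 2364403/((-1239 - 105*(-23) + 36*22 + 3*(-23)*22) + 2105) - 22059953/2451106/(-2977138) = 2364403/((-1239 + 2415 + 792 - 1518) + 2105) - 22059953/2451106*(-1/2977138) = 2364403/(450 + 2105) + 22059953/7297280814628 = 2364403/2555 + 22059953/7297280814628 = 2464816100901723857/2663507497339220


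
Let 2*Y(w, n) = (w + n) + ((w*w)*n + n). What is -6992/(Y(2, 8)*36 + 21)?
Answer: -6992/921 ≈ -7.5918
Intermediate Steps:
Y(w, n) = n + w/2 + n*w²/2 (Y(w, n) = ((w + n) + ((w*w)*n + n))/2 = ((n + w) + (w²*n + n))/2 = ((n + w) + (n*w² + n))/2 = ((n + w) + (n + n*w²))/2 = (w + 2*n + n*w²)/2 = n + w/2 + n*w²/2)
-6992/(Y(2, 8)*36 + 21) = -6992/((8 + (½)*2 + (½)*8*2²)*36 + 21) = -6992/((8 + 1 + (½)*8*4)*36 + 21) = -6992/((8 + 1 + 16)*36 + 21) = -6992/(25*36 + 21) = -6992/(900 + 21) = -6992/921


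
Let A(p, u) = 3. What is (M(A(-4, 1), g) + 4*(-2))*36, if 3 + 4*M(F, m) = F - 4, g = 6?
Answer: -324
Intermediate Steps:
M(F, m) = -7/4 + F/4 (M(F, m) = -¾ + (F - 4)/4 = -¾ + (-4 + F)/4 = -¾ + (-1 + F/4) = -7/4 + F/4)
(M(A(-4, 1), g) + 4*(-2))*36 = ((-7/4 + (¼)*3) + 4*(-2))*36 = ((-7/4 + ¾) - 8)*36 = (-1 - 8)*36 = -9*36 = -324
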